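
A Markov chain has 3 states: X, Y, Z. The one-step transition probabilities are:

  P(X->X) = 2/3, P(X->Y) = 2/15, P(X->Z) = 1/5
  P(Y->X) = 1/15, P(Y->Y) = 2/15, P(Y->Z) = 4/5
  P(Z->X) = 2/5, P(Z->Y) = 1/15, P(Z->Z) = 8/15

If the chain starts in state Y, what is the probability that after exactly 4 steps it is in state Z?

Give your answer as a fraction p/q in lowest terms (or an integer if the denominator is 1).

Computing P^4 by repeated multiplication:
P^1 =
  X: [2/3, 2/15, 1/5]
  Y: [1/15, 2/15, 4/5]
  Z: [2/5, 1/15, 8/15]
P^2 =
  X: [8/15, 3/25, 26/75]
  Y: [28/75, 2/25, 41/75]
  Z: [109/225, 22/225, 94/225]
P^3 =
  X: [113/225, 124/1125, 436/1125]
  Y: [532/1125, 109/1125, 484/1125]
  Z: [1676/3375, 356/3375, 1343/3375]
P^4 =
  X: [1678/3375, 1814/16875, 6671/16875]
  Y: [8333/16875, 1766/16875, 6776/16875]
  Z: [25174/50625, 5407/50625, 20044/50625]

(P^4)[Y -> Z] = 6776/16875

Answer: 6776/16875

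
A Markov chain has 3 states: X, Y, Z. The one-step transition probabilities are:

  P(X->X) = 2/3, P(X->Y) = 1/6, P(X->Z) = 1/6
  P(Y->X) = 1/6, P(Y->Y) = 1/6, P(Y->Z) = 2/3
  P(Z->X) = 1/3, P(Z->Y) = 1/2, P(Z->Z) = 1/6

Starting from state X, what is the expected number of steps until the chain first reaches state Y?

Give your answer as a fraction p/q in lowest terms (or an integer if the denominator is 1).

Let h_i = expected steps to first reach Y from state i.
Boundary: h_Y = 0.
First-step equations for the other states:
  h_X = 1 + 2/3*h_X + 1/6*h_Y + 1/6*h_Z
  h_Z = 1 + 1/3*h_X + 1/2*h_Y + 1/6*h_Z

Substituting h_Y = 0 and rearranging gives the linear system (I - Q) h = 1:
  [1/3, -1/6] . (h_X, h_Z) = 1
  [-1/3, 5/6] . (h_X, h_Z) = 1

Solving yields:
  h_X = 9/2
  h_Z = 3

Starting state is X, so the expected hitting time is h_X = 9/2.

Answer: 9/2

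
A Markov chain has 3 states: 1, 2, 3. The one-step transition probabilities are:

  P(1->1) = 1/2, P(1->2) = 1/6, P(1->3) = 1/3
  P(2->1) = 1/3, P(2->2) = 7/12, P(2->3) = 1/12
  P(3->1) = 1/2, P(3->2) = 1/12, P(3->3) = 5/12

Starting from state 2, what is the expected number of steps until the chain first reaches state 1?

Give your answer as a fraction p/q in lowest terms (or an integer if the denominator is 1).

Answer: 48/17

Derivation:
Let h_i = expected steps to first reach 1 from state i.
Boundary: h_1 = 0.
First-step equations for the other states:
  h_2 = 1 + 1/3*h_1 + 7/12*h_2 + 1/12*h_3
  h_3 = 1 + 1/2*h_1 + 1/12*h_2 + 5/12*h_3

Substituting h_1 = 0 and rearranging gives the linear system (I - Q) h = 1:
  [5/12, -1/12] . (h_2, h_3) = 1
  [-1/12, 7/12] . (h_2, h_3) = 1

Solving yields:
  h_2 = 48/17
  h_3 = 36/17

Starting state is 2, so the expected hitting time is h_2 = 48/17.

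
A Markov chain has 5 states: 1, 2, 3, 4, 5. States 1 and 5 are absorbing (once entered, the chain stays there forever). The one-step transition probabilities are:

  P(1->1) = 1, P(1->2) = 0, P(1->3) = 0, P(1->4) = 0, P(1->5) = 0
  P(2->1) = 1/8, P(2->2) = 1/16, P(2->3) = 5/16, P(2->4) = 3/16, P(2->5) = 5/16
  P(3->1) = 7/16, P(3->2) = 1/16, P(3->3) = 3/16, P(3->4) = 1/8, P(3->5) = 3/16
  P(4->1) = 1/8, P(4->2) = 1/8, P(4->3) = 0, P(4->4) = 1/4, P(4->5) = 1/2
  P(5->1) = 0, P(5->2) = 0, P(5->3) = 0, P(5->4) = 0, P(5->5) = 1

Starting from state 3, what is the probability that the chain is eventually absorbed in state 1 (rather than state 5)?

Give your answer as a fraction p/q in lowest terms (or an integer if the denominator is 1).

Answer: 658/1091

Derivation:
Let a_i = P(absorbed in 1 | start in state i).
Boundary conditions: a_1 = 1, a_5 = 0.
For each transient state i, a_i = sum_j P(i->j) * a_j:
  a_2 = 1/8*a_1 + 1/16*a_2 + 5/16*a_3 + 3/16*a_4 + 5/16*a_5
  a_3 = 7/16*a_1 + 1/16*a_2 + 3/16*a_3 + 1/8*a_4 + 3/16*a_5
  a_4 = 1/8*a_1 + 1/8*a_2 + 0*a_3 + 1/4*a_4 + 1/2*a_5

Substituting a_1 = 1 and a_5 = 0, rearrange to (I - Q) a = r where r[i] = P(i -> 1):
  [15/16, -5/16, -3/16] . (a_2, a_3, a_4) = 1/8
  [-1/16, 13/16, -1/8] . (a_2, a_3, a_4) = 7/16
  [-1/8, 0, 3/4] . (a_2, a_3, a_4) = 1/8

Solving yields:
  a_2 = 415/1091
  a_3 = 658/1091
  a_4 = 251/1091

Starting state is 3, so the absorption probability is a_3 = 658/1091.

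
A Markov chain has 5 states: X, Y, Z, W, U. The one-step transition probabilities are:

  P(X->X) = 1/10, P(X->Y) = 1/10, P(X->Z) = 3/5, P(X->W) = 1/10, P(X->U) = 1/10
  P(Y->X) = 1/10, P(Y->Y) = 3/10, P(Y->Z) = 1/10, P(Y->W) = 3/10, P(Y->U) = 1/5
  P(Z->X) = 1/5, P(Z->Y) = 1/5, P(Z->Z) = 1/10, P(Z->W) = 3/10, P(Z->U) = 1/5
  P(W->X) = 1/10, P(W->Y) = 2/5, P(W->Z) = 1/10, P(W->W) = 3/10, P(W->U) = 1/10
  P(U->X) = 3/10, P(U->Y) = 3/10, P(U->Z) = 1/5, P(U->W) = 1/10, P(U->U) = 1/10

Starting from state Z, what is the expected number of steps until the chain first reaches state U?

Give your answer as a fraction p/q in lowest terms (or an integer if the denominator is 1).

Answer: 9580/1527

Derivation:
Let h_i = expected steps to first reach U from state i.
Boundary: h_U = 0.
First-step equations for the other states:
  h_X = 1 + 1/10*h_X + 1/10*h_Y + 3/5*h_Z + 1/10*h_W + 1/10*h_U
  h_Y = 1 + 1/10*h_X + 3/10*h_Y + 1/10*h_Z + 3/10*h_W + 1/5*h_U
  h_Z = 1 + 1/5*h_X + 1/5*h_Y + 1/10*h_Z + 3/10*h_W + 1/5*h_U
  h_W = 1 + 1/10*h_X + 2/5*h_Y + 1/10*h_Z + 3/10*h_W + 1/10*h_U

Substituting h_U = 0 and rearranging gives the linear system (I - Q) h = 1:
  [9/10, -1/10, -3/5, -1/10] . (h_X, h_Y, h_Z, h_W) = 1
  [-1/10, 7/10, -1/10, -3/10] . (h_X, h_Y, h_Z, h_W) = 1
  [-1/5, -1/5, 9/10, -3/10] . (h_X, h_Y, h_Z, h_W) = 1
  [-1/10, -2/5, -1/10, 7/10] . (h_X, h_Y, h_Z, h_W) = 1

Solving yields:
  h_X = 10300/1527
  h_Y = 9500/1527
  h_Z = 9580/1527
  h_W = 10450/1527

Starting state is Z, so the expected hitting time is h_Z = 9580/1527.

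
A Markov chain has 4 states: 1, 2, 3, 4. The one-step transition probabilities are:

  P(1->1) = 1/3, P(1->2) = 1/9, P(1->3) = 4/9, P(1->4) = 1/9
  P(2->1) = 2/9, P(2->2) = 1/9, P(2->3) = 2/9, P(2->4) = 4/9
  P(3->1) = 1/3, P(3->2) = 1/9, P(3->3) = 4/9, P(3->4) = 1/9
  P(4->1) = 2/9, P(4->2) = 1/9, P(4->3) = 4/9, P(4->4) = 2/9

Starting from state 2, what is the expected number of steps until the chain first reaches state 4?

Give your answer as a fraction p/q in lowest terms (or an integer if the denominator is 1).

Let h_i = expected steps to first reach 4 from state i.
Boundary: h_4 = 0.
First-step equations for the other states:
  h_1 = 1 + 1/3*h_1 + 1/9*h_2 + 4/9*h_3 + 1/9*h_4
  h_2 = 1 + 2/9*h_1 + 1/9*h_2 + 2/9*h_3 + 4/9*h_4
  h_3 = 1 + 1/3*h_1 + 1/9*h_2 + 4/9*h_3 + 1/9*h_4

Substituting h_4 = 0 and rearranging gives the linear system (I - Q) h = 1:
  [2/3, -1/9, -4/9] . (h_1, h_2, h_3) = 1
  [-2/9, 8/9, -2/9] . (h_1, h_2, h_3) = 1
  [-1/3, -1/9, 5/9] . (h_1, h_2, h_3) = 1

Solving yields:
  h_1 = 27/4
  h_2 = 9/2
  h_3 = 27/4

Starting state is 2, so the expected hitting time is h_2 = 9/2.

Answer: 9/2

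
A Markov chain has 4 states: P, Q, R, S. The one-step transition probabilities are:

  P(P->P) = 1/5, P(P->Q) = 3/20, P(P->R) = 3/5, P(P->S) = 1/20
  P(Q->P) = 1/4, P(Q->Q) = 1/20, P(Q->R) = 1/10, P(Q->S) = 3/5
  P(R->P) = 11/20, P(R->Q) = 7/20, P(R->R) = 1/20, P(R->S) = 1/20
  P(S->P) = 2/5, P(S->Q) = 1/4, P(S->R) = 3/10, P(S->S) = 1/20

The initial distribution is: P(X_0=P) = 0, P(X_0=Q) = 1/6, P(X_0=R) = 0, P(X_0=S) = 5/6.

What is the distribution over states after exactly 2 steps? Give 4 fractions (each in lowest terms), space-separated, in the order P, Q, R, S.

Propagating the distribution step by step (d_{t+1} = d_t * P):
d_0 = (P=0, Q=1/6, R=0, S=5/6)
  d_1[P] = 0*1/5 + 1/6*1/4 + 0*11/20 + 5/6*2/5 = 3/8
  d_1[Q] = 0*3/20 + 1/6*1/20 + 0*7/20 + 5/6*1/4 = 13/60
  d_1[R] = 0*3/5 + 1/6*1/10 + 0*1/20 + 5/6*3/10 = 4/15
  d_1[S] = 0*1/20 + 1/6*3/5 + 0*1/20 + 5/6*1/20 = 17/120
d_1 = (P=3/8, Q=13/60, R=4/15, S=17/120)
  d_2[P] = 3/8*1/5 + 13/60*1/4 + 4/15*11/20 + 17/120*2/5 = 133/400
  d_2[Q] = 3/8*3/20 + 13/60*1/20 + 4/15*7/20 + 17/120*1/4 = 47/240
  d_2[R] = 3/8*3/5 + 13/60*1/10 + 4/15*1/20 + 17/120*3/10 = 121/400
  d_2[S] = 3/8*1/20 + 13/60*3/5 + 4/15*1/20 + 17/120*1/20 = 203/1200
d_2 = (P=133/400, Q=47/240, R=121/400, S=203/1200)

Answer: 133/400 47/240 121/400 203/1200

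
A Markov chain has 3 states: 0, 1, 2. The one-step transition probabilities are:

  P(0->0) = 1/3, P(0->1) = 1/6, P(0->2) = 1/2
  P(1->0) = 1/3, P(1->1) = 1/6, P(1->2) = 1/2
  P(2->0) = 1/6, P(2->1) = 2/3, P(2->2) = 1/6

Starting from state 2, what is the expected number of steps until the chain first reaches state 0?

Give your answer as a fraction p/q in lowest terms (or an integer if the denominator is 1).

Answer: 54/13

Derivation:
Let h_i = expected steps to first reach 0 from state i.
Boundary: h_0 = 0.
First-step equations for the other states:
  h_1 = 1 + 1/3*h_0 + 1/6*h_1 + 1/2*h_2
  h_2 = 1 + 1/6*h_0 + 2/3*h_1 + 1/6*h_2

Substituting h_0 = 0 and rearranging gives the linear system (I - Q) h = 1:
  [5/6, -1/2] . (h_1, h_2) = 1
  [-2/3, 5/6] . (h_1, h_2) = 1

Solving yields:
  h_1 = 48/13
  h_2 = 54/13

Starting state is 2, so the expected hitting time is h_2 = 54/13.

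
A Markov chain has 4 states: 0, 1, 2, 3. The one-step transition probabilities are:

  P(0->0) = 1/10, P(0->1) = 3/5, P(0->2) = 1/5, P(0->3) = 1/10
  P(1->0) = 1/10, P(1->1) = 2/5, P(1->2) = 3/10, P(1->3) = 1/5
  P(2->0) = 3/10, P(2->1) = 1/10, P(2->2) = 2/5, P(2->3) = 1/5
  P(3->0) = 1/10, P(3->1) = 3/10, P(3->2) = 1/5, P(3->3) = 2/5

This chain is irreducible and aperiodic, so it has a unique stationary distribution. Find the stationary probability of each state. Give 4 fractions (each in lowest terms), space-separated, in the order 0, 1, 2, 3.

The stationary distribution satisfies pi = pi * P, i.e.:
  pi_0 = 1/10*pi_0 + 1/10*pi_1 + 3/10*pi_2 + 1/10*pi_3
  pi_1 = 3/5*pi_0 + 2/5*pi_1 + 1/10*pi_2 + 3/10*pi_3
  pi_2 = 1/5*pi_0 + 3/10*pi_1 + 2/5*pi_2 + 1/5*pi_3
  pi_3 = 1/10*pi_0 + 1/5*pi_1 + 1/5*pi_2 + 2/5*pi_3
with normalization: pi_0 + pi_1 + pi_2 + pi_3 = 1.

Using the first 3 balance equations plus normalization, the linear system A*pi = b is:
  [-9/10, 1/10, 3/10, 1/10] . pi = 0
  [3/5, -3/5, 1/10, 3/10] . pi = 0
  [1/5, 3/10, -3/5, 1/5] . pi = 0
  [1, 1, 1, 1] . pi = 1

Solving yields:
  pi_0 = 58/367
  pi_1 = 118/367
  pi_2 = 213/734
  pi_3 = 169/734

Verification (pi * P):
  58/367*1/10 + 118/367*1/10 + 213/734*3/10 + 169/734*1/10 = 58/367 = pi_0  (ok)
  58/367*3/5 + 118/367*2/5 + 213/734*1/10 + 169/734*3/10 = 118/367 = pi_1  (ok)
  58/367*1/5 + 118/367*3/10 + 213/734*2/5 + 169/734*1/5 = 213/734 = pi_2  (ok)
  58/367*1/10 + 118/367*1/5 + 213/734*1/5 + 169/734*2/5 = 169/734 = pi_3  (ok)

Answer: 58/367 118/367 213/734 169/734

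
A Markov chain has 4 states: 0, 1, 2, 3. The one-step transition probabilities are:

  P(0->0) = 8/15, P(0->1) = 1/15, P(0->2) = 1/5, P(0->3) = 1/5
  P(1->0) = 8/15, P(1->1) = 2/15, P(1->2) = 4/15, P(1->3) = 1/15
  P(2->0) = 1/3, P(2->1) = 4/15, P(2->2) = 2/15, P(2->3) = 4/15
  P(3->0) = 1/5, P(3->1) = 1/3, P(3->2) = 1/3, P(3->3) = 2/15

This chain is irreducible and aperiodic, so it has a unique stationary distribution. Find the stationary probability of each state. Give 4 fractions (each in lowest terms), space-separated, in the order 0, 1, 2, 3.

Answer: 391/911 155/911 201/911 164/911

Derivation:
The stationary distribution satisfies pi = pi * P, i.e.:
  pi_0 = 8/15*pi_0 + 8/15*pi_1 + 1/3*pi_2 + 1/5*pi_3
  pi_1 = 1/15*pi_0 + 2/15*pi_1 + 4/15*pi_2 + 1/3*pi_3
  pi_2 = 1/5*pi_0 + 4/15*pi_1 + 2/15*pi_2 + 1/3*pi_3
  pi_3 = 1/5*pi_0 + 1/15*pi_1 + 4/15*pi_2 + 2/15*pi_3
with normalization: pi_0 + pi_1 + pi_2 + pi_3 = 1.

Using the first 3 balance equations plus normalization, the linear system A*pi = b is:
  [-7/15, 8/15, 1/3, 1/5] . pi = 0
  [1/15, -13/15, 4/15, 1/3] . pi = 0
  [1/5, 4/15, -13/15, 1/3] . pi = 0
  [1, 1, 1, 1] . pi = 1

Solving yields:
  pi_0 = 391/911
  pi_1 = 155/911
  pi_2 = 201/911
  pi_3 = 164/911

Verification (pi * P):
  391/911*8/15 + 155/911*8/15 + 201/911*1/3 + 164/911*1/5 = 391/911 = pi_0  (ok)
  391/911*1/15 + 155/911*2/15 + 201/911*4/15 + 164/911*1/3 = 155/911 = pi_1  (ok)
  391/911*1/5 + 155/911*4/15 + 201/911*2/15 + 164/911*1/3 = 201/911 = pi_2  (ok)
  391/911*1/5 + 155/911*1/15 + 201/911*4/15 + 164/911*2/15 = 164/911 = pi_3  (ok)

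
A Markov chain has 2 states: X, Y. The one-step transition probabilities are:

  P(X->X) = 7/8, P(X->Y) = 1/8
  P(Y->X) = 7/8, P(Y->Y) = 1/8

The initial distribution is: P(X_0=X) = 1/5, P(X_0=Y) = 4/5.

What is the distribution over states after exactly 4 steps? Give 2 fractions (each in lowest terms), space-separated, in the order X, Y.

Propagating the distribution step by step (d_{t+1} = d_t * P):
d_0 = (X=1/5, Y=4/5)
  d_1[X] = 1/5*7/8 + 4/5*7/8 = 7/8
  d_1[Y] = 1/5*1/8 + 4/5*1/8 = 1/8
d_1 = (X=7/8, Y=1/8)
  d_2[X] = 7/8*7/8 + 1/8*7/8 = 7/8
  d_2[Y] = 7/8*1/8 + 1/8*1/8 = 1/8
d_2 = (X=7/8, Y=1/8)
  d_3[X] = 7/8*7/8 + 1/8*7/8 = 7/8
  d_3[Y] = 7/8*1/8 + 1/8*1/8 = 1/8
d_3 = (X=7/8, Y=1/8)
  d_4[X] = 7/8*7/8 + 1/8*7/8 = 7/8
  d_4[Y] = 7/8*1/8 + 1/8*1/8 = 1/8
d_4 = (X=7/8, Y=1/8)

Answer: 7/8 1/8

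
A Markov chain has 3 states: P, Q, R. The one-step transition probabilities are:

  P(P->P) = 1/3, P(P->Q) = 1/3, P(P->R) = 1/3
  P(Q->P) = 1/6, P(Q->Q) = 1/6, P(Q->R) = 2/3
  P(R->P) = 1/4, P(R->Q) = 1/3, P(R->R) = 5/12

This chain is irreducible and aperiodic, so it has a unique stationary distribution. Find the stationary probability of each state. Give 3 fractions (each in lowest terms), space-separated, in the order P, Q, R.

Answer: 19/77 2/7 36/77

Derivation:
The stationary distribution satisfies pi = pi * P, i.e.:
  pi_P = 1/3*pi_P + 1/6*pi_Q + 1/4*pi_R
  pi_Q = 1/3*pi_P + 1/6*pi_Q + 1/3*pi_R
  pi_R = 1/3*pi_P + 2/3*pi_Q + 5/12*pi_R
with normalization: pi_P + pi_Q + pi_R = 1.

Using the first 2 balance equations plus normalization, the linear system A*pi = b is:
  [-2/3, 1/6, 1/4] . pi = 0
  [1/3, -5/6, 1/3] . pi = 0
  [1, 1, 1] . pi = 1

Solving yields:
  pi_P = 19/77
  pi_Q = 2/7
  pi_R = 36/77

Verification (pi * P):
  19/77*1/3 + 2/7*1/6 + 36/77*1/4 = 19/77 = pi_P  (ok)
  19/77*1/3 + 2/7*1/6 + 36/77*1/3 = 2/7 = pi_Q  (ok)
  19/77*1/3 + 2/7*2/3 + 36/77*5/12 = 36/77 = pi_R  (ok)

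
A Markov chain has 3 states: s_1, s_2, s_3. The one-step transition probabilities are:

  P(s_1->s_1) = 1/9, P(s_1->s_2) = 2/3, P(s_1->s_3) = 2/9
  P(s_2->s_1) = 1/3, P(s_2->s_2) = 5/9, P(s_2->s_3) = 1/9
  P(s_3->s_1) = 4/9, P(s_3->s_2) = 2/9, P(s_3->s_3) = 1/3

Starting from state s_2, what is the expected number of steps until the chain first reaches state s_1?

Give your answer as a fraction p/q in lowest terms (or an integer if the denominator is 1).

Let h_i = expected steps to first reach s_1 from state i.
Boundary: h_s_1 = 0.
First-step equations for the other states:
  h_s_2 = 1 + 1/3*h_s_1 + 5/9*h_s_2 + 1/9*h_s_3
  h_s_3 = 1 + 4/9*h_s_1 + 2/9*h_s_2 + 1/3*h_s_3

Substituting h_s_1 = 0 and rearranging gives the linear system (I - Q) h = 1:
  [4/9, -1/9] . (h_s_2, h_s_3) = 1
  [-2/9, 2/3] . (h_s_2, h_s_3) = 1

Solving yields:
  h_s_2 = 63/22
  h_s_3 = 27/11

Starting state is s_2, so the expected hitting time is h_s_2 = 63/22.

Answer: 63/22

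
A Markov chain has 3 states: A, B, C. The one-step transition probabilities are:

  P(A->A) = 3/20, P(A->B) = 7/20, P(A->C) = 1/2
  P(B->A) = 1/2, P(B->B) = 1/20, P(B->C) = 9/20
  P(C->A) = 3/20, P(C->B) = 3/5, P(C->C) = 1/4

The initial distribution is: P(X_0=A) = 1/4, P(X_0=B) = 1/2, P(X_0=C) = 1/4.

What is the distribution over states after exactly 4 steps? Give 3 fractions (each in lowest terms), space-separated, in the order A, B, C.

Propagating the distribution step by step (d_{t+1} = d_t * P):
d_0 = (A=1/4, B=1/2, C=1/4)
  d_1[A] = 1/4*3/20 + 1/2*1/2 + 1/4*3/20 = 13/40
  d_1[B] = 1/4*7/20 + 1/2*1/20 + 1/4*3/5 = 21/80
  d_1[C] = 1/4*1/2 + 1/2*9/20 + 1/4*1/4 = 33/80
d_1 = (A=13/40, B=21/80, C=33/80)
  d_2[A] = 13/40*3/20 + 21/80*1/2 + 33/80*3/20 = 387/1600
  d_2[B] = 13/40*7/20 + 21/80*1/20 + 33/80*3/5 = 599/1600
  d_2[C] = 13/40*1/2 + 21/80*9/20 + 33/80*1/4 = 307/800
d_2 = (A=387/1600, B=599/1600, C=307/800)
  d_3[A] = 387/1600*3/20 + 599/1600*1/2 + 307/800*3/20 = 8993/32000
  d_3[B] = 387/1600*7/20 + 599/1600*1/20 + 307/800*3/5 = 2669/8000
  d_3[C] = 387/1600*1/2 + 599/1600*9/20 + 307/800*1/4 = 12331/32000
d_3 = (A=8993/32000, B=2669/8000, C=12331/32000)
  d_4[A] = 8993/32000*3/20 + 2669/8000*1/2 + 12331/32000*3/20 = 42683/160000
  d_4[B] = 8993/32000*7/20 + 2669/8000*1/20 + 12331/32000*3/5 = 221599/640000
  d_4[C] = 8993/32000*1/2 + 2669/8000*9/20 + 12331/32000*1/4 = 247669/640000
d_4 = (A=42683/160000, B=221599/640000, C=247669/640000)

Answer: 42683/160000 221599/640000 247669/640000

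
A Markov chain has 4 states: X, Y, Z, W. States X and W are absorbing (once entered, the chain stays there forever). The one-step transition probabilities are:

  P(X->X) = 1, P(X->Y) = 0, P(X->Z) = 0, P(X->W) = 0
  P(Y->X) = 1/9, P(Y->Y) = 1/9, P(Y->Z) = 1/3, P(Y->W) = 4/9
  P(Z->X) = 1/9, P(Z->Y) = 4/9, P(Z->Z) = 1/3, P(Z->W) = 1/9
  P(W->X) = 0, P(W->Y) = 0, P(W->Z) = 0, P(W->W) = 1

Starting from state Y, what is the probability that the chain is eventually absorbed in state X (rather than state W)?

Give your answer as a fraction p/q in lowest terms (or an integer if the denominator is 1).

Answer: 1/4

Derivation:
Let a_i = P(absorbed in X | start in state i).
Boundary conditions: a_X = 1, a_W = 0.
For each transient state i, a_i = sum_j P(i->j) * a_j:
  a_Y = 1/9*a_X + 1/9*a_Y + 1/3*a_Z + 4/9*a_W
  a_Z = 1/9*a_X + 4/9*a_Y + 1/3*a_Z + 1/9*a_W

Substituting a_X = 1 and a_W = 0, rearrange to (I - Q) a = r where r[i] = P(i -> X):
  [8/9, -1/3] . (a_Y, a_Z) = 1/9
  [-4/9, 2/3] . (a_Y, a_Z) = 1/9

Solving yields:
  a_Y = 1/4
  a_Z = 1/3

Starting state is Y, so the absorption probability is a_Y = 1/4.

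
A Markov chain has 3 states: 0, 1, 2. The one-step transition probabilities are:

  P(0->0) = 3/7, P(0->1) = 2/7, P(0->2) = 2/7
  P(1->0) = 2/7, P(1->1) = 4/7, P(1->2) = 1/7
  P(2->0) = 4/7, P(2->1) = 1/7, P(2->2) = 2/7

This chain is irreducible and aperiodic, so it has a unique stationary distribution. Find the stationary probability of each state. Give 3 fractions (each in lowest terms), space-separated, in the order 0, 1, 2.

The stationary distribution satisfies pi = pi * P, i.e.:
  pi_0 = 3/7*pi_0 + 2/7*pi_1 + 4/7*pi_2
  pi_1 = 2/7*pi_0 + 4/7*pi_1 + 1/7*pi_2
  pi_2 = 2/7*pi_0 + 1/7*pi_1 + 2/7*pi_2
with normalization: pi_0 + pi_1 + pi_2 = 1.

Using the first 2 balance equations plus normalization, the linear system A*pi = b is:
  [-4/7, 2/7, 4/7] . pi = 0
  [2/7, -3/7, 1/7] . pi = 0
  [1, 1, 1] . pi = 1

Solving yields:
  pi_0 = 7/17
  pi_1 = 6/17
  pi_2 = 4/17

Verification (pi * P):
  7/17*3/7 + 6/17*2/7 + 4/17*4/7 = 7/17 = pi_0  (ok)
  7/17*2/7 + 6/17*4/7 + 4/17*1/7 = 6/17 = pi_1  (ok)
  7/17*2/7 + 6/17*1/7 + 4/17*2/7 = 4/17 = pi_2  (ok)

Answer: 7/17 6/17 4/17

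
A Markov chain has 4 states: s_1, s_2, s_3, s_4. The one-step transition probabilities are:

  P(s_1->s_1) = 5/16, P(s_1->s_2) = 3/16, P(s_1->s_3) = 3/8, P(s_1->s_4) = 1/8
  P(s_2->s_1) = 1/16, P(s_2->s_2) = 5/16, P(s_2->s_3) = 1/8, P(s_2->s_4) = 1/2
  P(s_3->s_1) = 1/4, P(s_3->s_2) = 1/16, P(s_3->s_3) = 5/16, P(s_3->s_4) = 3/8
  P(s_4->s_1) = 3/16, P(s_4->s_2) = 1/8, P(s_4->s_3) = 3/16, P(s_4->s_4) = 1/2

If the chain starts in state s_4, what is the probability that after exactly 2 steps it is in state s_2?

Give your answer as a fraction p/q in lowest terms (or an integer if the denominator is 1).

Answer: 19/128

Derivation:
Computing P^2 by repeated multiplication:
P^1 =
  s_1: [5/16, 3/16, 3/8, 1/8]
  s_2: [1/16, 5/16, 1/8, 1/2]
  s_3: [1/4, 1/16, 5/16, 3/8]
  s_4: [3/16, 1/8, 3/16, 1/2]
P^2 =
  s_1: [29/128, 5/32, 9/32, 43/128]
  s_2: [21/128, 23/128, 25/128, 59/128]
  s_3: [59/256, 17/128, 69/256, 47/128]
  s_4: [53/256, 19/128, 61/256, 13/32]

(P^2)[s_4 -> s_2] = 19/128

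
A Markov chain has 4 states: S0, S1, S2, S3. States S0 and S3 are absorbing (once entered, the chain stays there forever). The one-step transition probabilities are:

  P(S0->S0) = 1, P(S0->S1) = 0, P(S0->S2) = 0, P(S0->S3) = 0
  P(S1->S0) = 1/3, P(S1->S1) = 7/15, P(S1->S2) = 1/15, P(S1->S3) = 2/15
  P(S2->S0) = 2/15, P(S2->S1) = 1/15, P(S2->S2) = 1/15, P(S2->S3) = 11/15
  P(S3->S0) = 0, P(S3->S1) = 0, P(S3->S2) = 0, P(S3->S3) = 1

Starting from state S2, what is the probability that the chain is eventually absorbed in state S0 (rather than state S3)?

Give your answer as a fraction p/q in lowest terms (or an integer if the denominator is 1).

Let a_i = P(absorbed in S0 | start in state i).
Boundary conditions: a_S0 = 1, a_S3 = 0.
For each transient state i, a_i = sum_j P(i->j) * a_j:
  a_S1 = 1/3*a_S0 + 7/15*a_S1 + 1/15*a_S2 + 2/15*a_S3
  a_S2 = 2/15*a_S0 + 1/15*a_S1 + 1/15*a_S2 + 11/15*a_S3

Substituting a_S0 = 1 and a_S3 = 0, rearrange to (I - Q) a = r where r[i] = P(i -> S0):
  [8/15, -1/15] . (a_S1, a_S2) = 1/3
  [-1/15, 14/15] . (a_S1, a_S2) = 2/15

Solving yields:
  a_S1 = 24/37
  a_S2 = 7/37

Starting state is S2, so the absorption probability is a_S2 = 7/37.

Answer: 7/37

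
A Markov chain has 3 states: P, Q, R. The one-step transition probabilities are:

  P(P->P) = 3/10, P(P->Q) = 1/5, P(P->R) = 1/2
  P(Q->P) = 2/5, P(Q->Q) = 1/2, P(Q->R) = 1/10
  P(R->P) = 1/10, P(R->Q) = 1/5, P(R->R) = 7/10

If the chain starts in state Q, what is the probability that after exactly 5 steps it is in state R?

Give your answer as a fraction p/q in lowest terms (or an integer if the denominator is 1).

Computing P^5 by repeated multiplication:
P^1 =
  P: [3/10, 1/5, 1/2]
  Q: [2/5, 1/2, 1/10]
  R: [1/10, 1/5, 7/10]
P^2 =
  P: [11/50, 13/50, 13/25]
  Q: [33/100, 7/20, 8/25]
  R: [9/50, 13/50, 14/25]
P^3 =
  P: [111/500, 139/500, 1/2]
  Q: [271/1000, 61/200, 53/125]
  R: [107/500, 139/500, 127/250]
P^4 =
  P: [1139/5000, 1417/5000, 611/1250]
  Q: [2457/10000, 583/2000, 1157/2500]
  R: [1131/5000, 1417/5000, 613/1250]
P^5 =
  P: [11529/50000, 14251/50000, 1211/2500]
  Q: [23659/100000, 5749/20000, 11899/25000]
  R: [11513/50000, 14251/50000, 6059/12500]

(P^5)[Q -> R] = 11899/25000

Answer: 11899/25000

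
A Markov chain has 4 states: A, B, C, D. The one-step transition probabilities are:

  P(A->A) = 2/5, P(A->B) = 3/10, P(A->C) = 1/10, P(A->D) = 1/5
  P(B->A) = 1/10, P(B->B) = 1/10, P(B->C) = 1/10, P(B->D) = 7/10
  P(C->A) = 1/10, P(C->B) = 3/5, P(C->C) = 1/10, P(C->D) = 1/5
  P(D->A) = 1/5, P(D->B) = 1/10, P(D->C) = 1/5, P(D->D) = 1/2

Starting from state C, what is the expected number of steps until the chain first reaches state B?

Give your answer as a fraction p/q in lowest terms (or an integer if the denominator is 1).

Answer: 490/197

Derivation:
Let h_i = expected steps to first reach B from state i.
Boundary: h_B = 0.
First-step equations for the other states:
  h_A = 1 + 2/5*h_A + 3/10*h_B + 1/10*h_C + 1/5*h_D
  h_C = 1 + 1/10*h_A + 3/5*h_B + 1/10*h_C + 1/5*h_D
  h_D = 1 + 1/5*h_A + 1/10*h_B + 1/5*h_C + 1/2*h_D

Substituting h_B = 0 and rearranging gives the linear system (I - Q) h = 1:
  [3/5, -1/10, -1/5] . (h_A, h_C, h_D) = 1
  [-1/10, 9/10, -1/5] . (h_A, h_C, h_D) = 1
  [-1/5, -1/5, 1/2] . (h_A, h_C, h_D) = 1

Solving yields:
  h_A = 700/197
  h_C = 490/197
  h_D = 870/197

Starting state is C, so the expected hitting time is h_C = 490/197.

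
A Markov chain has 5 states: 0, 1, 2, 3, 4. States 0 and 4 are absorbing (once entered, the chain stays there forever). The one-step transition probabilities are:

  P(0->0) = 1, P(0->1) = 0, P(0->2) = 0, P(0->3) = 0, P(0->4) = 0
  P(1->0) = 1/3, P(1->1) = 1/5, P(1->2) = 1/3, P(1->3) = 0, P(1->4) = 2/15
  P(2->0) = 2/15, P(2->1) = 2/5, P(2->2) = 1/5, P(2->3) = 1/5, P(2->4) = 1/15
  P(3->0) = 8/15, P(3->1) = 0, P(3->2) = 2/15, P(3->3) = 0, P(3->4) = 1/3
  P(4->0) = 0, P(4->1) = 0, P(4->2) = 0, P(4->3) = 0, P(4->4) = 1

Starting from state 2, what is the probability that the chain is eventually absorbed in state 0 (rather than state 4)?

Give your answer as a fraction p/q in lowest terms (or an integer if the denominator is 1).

Let a_i = P(absorbed in 0 | start in state i).
Boundary conditions: a_0 = 1, a_4 = 0.
For each transient state i, a_i = sum_j P(i->j) * a_j:
  a_1 = 1/3*a_0 + 1/5*a_1 + 1/3*a_2 + 0*a_3 + 2/15*a_4
  a_2 = 2/15*a_0 + 2/5*a_1 + 1/5*a_2 + 1/5*a_3 + 1/15*a_4
  a_3 = 8/15*a_0 + 0*a_1 + 2/15*a_2 + 0*a_3 + 1/3*a_4

Substituting a_0 = 1 and a_4 = 0, rearrange to (I - Q) a = r where r[i] = P(i -> 0):
  [4/5, -1/3, 0] . (a_1, a_2, a_3) = 1/3
  [-2/5, 4/5, -1/5] . (a_1, a_2, a_3) = 2/15
  [0, -2/15, 1] . (a_1, a_2, a_3) = 8/15

Solving yields:
  a_1 = 190/273
  a_2 = 61/91
  a_3 = 170/273

Starting state is 2, so the absorption probability is a_2 = 61/91.

Answer: 61/91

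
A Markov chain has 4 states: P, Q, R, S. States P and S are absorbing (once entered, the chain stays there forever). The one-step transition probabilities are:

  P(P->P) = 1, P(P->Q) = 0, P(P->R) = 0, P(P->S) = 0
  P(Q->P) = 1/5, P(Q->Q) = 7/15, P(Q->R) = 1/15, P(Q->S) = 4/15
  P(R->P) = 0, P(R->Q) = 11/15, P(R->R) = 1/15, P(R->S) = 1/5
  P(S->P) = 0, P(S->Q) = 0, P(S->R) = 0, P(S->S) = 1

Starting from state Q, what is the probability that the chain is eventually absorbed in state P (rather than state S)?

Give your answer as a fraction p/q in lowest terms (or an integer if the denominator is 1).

Answer: 42/101

Derivation:
Let a_i = P(absorbed in P | start in state i).
Boundary conditions: a_P = 1, a_S = 0.
For each transient state i, a_i = sum_j P(i->j) * a_j:
  a_Q = 1/5*a_P + 7/15*a_Q + 1/15*a_R + 4/15*a_S
  a_R = 0*a_P + 11/15*a_Q + 1/15*a_R + 1/5*a_S

Substituting a_P = 1 and a_S = 0, rearrange to (I - Q) a = r where r[i] = P(i -> P):
  [8/15, -1/15] . (a_Q, a_R) = 1/5
  [-11/15, 14/15] . (a_Q, a_R) = 0

Solving yields:
  a_Q = 42/101
  a_R = 33/101

Starting state is Q, so the absorption probability is a_Q = 42/101.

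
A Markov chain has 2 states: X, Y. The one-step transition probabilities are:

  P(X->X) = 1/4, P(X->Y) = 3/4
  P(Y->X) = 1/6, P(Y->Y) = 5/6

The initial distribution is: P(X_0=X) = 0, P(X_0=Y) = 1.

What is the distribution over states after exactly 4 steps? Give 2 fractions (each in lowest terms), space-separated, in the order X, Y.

Propagating the distribution step by step (d_{t+1} = d_t * P):
d_0 = (X=0, Y=1)
  d_1[X] = 0*1/4 + 1*1/6 = 1/6
  d_1[Y] = 0*3/4 + 1*5/6 = 5/6
d_1 = (X=1/6, Y=5/6)
  d_2[X] = 1/6*1/4 + 5/6*1/6 = 13/72
  d_2[Y] = 1/6*3/4 + 5/6*5/6 = 59/72
d_2 = (X=13/72, Y=59/72)
  d_3[X] = 13/72*1/4 + 59/72*1/6 = 157/864
  d_3[Y] = 13/72*3/4 + 59/72*5/6 = 707/864
d_3 = (X=157/864, Y=707/864)
  d_4[X] = 157/864*1/4 + 707/864*1/6 = 1885/10368
  d_4[Y] = 157/864*3/4 + 707/864*5/6 = 8483/10368
d_4 = (X=1885/10368, Y=8483/10368)

Answer: 1885/10368 8483/10368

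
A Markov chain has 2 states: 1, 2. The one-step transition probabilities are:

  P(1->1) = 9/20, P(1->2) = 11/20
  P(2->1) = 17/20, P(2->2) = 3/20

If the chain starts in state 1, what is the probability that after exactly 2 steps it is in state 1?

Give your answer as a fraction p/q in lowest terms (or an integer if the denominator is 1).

Answer: 67/100

Derivation:
Computing P^2 by repeated multiplication:
P^1 =
  1: [9/20, 11/20]
  2: [17/20, 3/20]
P^2 =
  1: [67/100, 33/100]
  2: [51/100, 49/100]

(P^2)[1 -> 1] = 67/100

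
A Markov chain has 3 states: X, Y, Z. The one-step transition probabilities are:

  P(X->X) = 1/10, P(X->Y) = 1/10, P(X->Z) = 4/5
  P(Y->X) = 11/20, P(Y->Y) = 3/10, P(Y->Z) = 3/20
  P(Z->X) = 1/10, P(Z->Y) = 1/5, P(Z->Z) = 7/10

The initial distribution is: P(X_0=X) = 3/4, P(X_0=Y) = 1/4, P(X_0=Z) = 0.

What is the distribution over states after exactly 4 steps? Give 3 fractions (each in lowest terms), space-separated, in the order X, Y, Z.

Answer: 30589/160000 32247/160000 24291/40000

Derivation:
Propagating the distribution step by step (d_{t+1} = d_t * P):
d_0 = (X=3/4, Y=1/4, Z=0)
  d_1[X] = 3/4*1/10 + 1/4*11/20 + 0*1/10 = 17/80
  d_1[Y] = 3/4*1/10 + 1/4*3/10 + 0*1/5 = 3/20
  d_1[Z] = 3/4*4/5 + 1/4*3/20 + 0*7/10 = 51/80
d_1 = (X=17/80, Y=3/20, Z=51/80)
  d_2[X] = 17/80*1/10 + 3/20*11/20 + 51/80*1/10 = 67/400
  d_2[Y] = 17/80*1/10 + 3/20*3/10 + 51/80*1/5 = 31/160
  d_2[Z] = 17/80*4/5 + 3/20*3/20 + 51/80*7/10 = 511/800
d_2 = (X=67/400, Y=31/160, Z=511/800)
  d_3[X] = 67/400*1/10 + 31/160*11/20 + 511/800*1/10 = 599/3200
  d_3[Y] = 67/400*1/10 + 31/160*3/10 + 511/800*1/5 = 1621/8000
  d_3[Z] = 67/400*4/5 + 31/160*3/20 + 511/800*7/10 = 9763/16000
d_3 = (X=599/3200, Y=1621/8000, Z=9763/16000)
  d_4[X] = 599/3200*1/10 + 1621/8000*11/20 + 9763/16000*1/10 = 30589/160000
  d_4[Y] = 599/3200*1/10 + 1621/8000*3/10 + 9763/16000*1/5 = 32247/160000
  d_4[Z] = 599/3200*4/5 + 1621/8000*3/20 + 9763/16000*7/10 = 24291/40000
d_4 = (X=30589/160000, Y=32247/160000, Z=24291/40000)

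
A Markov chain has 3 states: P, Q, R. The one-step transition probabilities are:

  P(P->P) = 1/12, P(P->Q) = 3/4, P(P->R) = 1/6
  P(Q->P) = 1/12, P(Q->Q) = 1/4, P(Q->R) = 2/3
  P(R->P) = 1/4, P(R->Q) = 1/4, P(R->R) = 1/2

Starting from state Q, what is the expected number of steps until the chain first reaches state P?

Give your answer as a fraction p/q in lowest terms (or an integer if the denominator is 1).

Let h_i = expected steps to first reach P from state i.
Boundary: h_P = 0.
First-step equations for the other states:
  h_Q = 1 + 1/12*h_P + 1/4*h_Q + 2/3*h_R
  h_R = 1 + 1/4*h_P + 1/4*h_Q + 1/2*h_R

Substituting h_P = 0 and rearranging gives the linear system (I - Q) h = 1:
  [3/4, -2/3] . (h_Q, h_R) = 1
  [-1/4, 1/2] . (h_Q, h_R) = 1

Solving yields:
  h_Q = 28/5
  h_R = 24/5

Starting state is Q, so the expected hitting time is h_Q = 28/5.

Answer: 28/5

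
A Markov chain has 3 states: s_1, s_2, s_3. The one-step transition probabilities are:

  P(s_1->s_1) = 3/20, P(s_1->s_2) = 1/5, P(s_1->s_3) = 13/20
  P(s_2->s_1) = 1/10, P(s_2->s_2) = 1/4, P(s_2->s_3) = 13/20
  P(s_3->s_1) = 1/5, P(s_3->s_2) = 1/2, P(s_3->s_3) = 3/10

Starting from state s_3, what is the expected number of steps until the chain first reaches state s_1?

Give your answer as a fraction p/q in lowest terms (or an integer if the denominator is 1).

Answer: 25/4

Derivation:
Let h_i = expected steps to first reach s_1 from state i.
Boundary: h_s_1 = 0.
First-step equations for the other states:
  h_s_2 = 1 + 1/10*h_s_1 + 1/4*h_s_2 + 13/20*h_s_3
  h_s_3 = 1 + 1/5*h_s_1 + 1/2*h_s_2 + 3/10*h_s_3

Substituting h_s_1 = 0 and rearranging gives the linear system (I - Q) h = 1:
  [3/4, -13/20] . (h_s_2, h_s_3) = 1
  [-1/2, 7/10] . (h_s_2, h_s_3) = 1

Solving yields:
  h_s_2 = 27/4
  h_s_3 = 25/4

Starting state is s_3, so the expected hitting time is h_s_3 = 25/4.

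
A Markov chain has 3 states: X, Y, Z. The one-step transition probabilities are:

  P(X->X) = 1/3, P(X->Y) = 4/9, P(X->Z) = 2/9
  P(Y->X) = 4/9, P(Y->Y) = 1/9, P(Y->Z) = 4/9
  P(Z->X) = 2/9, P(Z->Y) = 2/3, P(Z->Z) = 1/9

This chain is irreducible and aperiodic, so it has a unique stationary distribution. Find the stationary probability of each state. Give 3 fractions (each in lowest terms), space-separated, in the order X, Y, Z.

The stationary distribution satisfies pi = pi * P, i.e.:
  pi_X = 1/3*pi_X + 4/9*pi_Y + 2/9*pi_Z
  pi_Y = 4/9*pi_X + 1/9*pi_Y + 2/3*pi_Z
  pi_Z = 2/9*pi_X + 4/9*pi_Y + 1/9*pi_Z
with normalization: pi_X + pi_Y + pi_Z = 1.

Using the first 2 balance equations plus normalization, the linear system A*pi = b is:
  [-2/3, 4/9, 2/9] . pi = 0
  [4/9, -8/9, 2/3] . pi = 0
  [1, 1, 1] . pi = 1

Solving yields:
  pi_X = 10/29
  pi_Y = 11/29
  pi_Z = 8/29

Verification (pi * P):
  10/29*1/3 + 11/29*4/9 + 8/29*2/9 = 10/29 = pi_X  (ok)
  10/29*4/9 + 11/29*1/9 + 8/29*2/3 = 11/29 = pi_Y  (ok)
  10/29*2/9 + 11/29*4/9 + 8/29*1/9 = 8/29 = pi_Z  (ok)

Answer: 10/29 11/29 8/29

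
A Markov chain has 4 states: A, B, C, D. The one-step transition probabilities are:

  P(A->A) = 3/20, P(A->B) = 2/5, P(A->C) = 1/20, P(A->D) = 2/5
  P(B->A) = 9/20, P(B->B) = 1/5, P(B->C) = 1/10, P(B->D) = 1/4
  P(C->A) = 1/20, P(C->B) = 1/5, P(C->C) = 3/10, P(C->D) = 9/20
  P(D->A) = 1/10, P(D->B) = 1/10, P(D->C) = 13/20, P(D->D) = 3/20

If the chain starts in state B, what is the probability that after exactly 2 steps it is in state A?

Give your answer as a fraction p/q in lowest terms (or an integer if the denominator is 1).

Answer: 3/16

Derivation:
Computing P^2 by repeated multiplication:
P^1 =
  A: [3/20, 2/5, 1/20, 2/5]
  B: [9/20, 1/5, 1/10, 1/4]
  C: [1/20, 1/5, 3/10, 9/20]
  D: [1/10, 1/10, 13/20, 3/20]
P^2 =
  A: [49/200, 19/100, 129/400, 97/400]
  B: [3/16, 53/200, 47/200, 5/16]
  C: [63/400, 33/200, 81/200, 109/400]
  D: [43/400, 41/200, 123/400, 19/50]

(P^2)[B -> A] = 3/16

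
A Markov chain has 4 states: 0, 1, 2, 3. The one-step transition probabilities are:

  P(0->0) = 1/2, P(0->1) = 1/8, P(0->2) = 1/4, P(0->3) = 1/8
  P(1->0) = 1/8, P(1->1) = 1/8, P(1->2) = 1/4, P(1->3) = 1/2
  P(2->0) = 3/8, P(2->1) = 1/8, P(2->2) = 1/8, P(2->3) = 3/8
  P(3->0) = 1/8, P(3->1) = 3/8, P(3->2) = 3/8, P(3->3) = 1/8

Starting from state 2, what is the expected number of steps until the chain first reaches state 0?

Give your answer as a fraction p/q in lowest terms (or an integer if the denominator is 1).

Answer: 78/19

Derivation:
Let h_i = expected steps to first reach 0 from state i.
Boundary: h_0 = 0.
First-step equations for the other states:
  h_1 = 1 + 1/8*h_0 + 1/8*h_1 + 1/4*h_2 + 1/2*h_3
  h_2 = 1 + 3/8*h_0 + 1/8*h_1 + 1/8*h_2 + 3/8*h_3
  h_3 = 1 + 1/8*h_0 + 3/8*h_1 + 3/8*h_2 + 1/8*h_3

Substituting h_0 = 0 and rearranging gives the linear system (I - Q) h = 1:
  [7/8, -1/4, -1/2] . (h_1, h_2, h_3) = 1
  [-1/8, 7/8, -3/8] . (h_1, h_2, h_3) = 1
  [-3/8, -3/8, 7/8] . (h_1, h_2, h_3) = 1

Solving yields:
  h_1 = 100/19
  h_2 = 78/19
  h_3 = 98/19

Starting state is 2, so the expected hitting time is h_2 = 78/19.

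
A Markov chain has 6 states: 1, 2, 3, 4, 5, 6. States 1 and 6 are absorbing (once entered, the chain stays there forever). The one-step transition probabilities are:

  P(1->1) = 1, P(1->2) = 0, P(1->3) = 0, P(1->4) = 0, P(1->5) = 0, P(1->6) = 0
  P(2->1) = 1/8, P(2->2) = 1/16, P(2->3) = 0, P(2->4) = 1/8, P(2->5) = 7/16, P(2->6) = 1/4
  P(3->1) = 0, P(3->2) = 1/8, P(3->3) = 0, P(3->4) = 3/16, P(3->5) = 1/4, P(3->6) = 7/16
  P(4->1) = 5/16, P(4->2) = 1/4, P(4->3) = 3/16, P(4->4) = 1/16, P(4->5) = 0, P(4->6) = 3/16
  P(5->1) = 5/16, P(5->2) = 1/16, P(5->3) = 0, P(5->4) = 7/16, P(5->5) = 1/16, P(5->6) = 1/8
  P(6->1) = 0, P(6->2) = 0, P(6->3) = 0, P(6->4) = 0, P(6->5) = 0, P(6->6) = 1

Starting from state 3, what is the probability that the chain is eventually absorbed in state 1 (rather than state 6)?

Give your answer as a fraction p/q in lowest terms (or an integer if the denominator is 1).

Let a_i = P(absorbed in 1 | start in state i).
Boundary conditions: a_1 = 1, a_6 = 0.
For each transient state i, a_i = sum_j P(i->j) * a_j:
  a_2 = 1/8*a_1 + 1/16*a_2 + 0*a_3 + 1/8*a_4 + 7/16*a_5 + 1/4*a_6
  a_3 = 0*a_1 + 1/8*a_2 + 0*a_3 + 3/16*a_4 + 1/4*a_5 + 7/16*a_6
  a_4 = 5/16*a_1 + 1/4*a_2 + 3/16*a_3 + 1/16*a_4 + 0*a_5 + 3/16*a_6
  a_5 = 5/16*a_1 + 1/16*a_2 + 0*a_3 + 7/16*a_4 + 1/16*a_5 + 1/8*a_6

Substituting a_1 = 1 and a_6 = 0, rearrange to (I - Q) a = r where r[i] = P(i -> 1):
  [15/16, 0, -1/8, -7/16] . (a_2, a_3, a_4, a_5) = 1/8
  [-1/8, 1, -3/16, -1/4] . (a_2, a_3, a_4, a_5) = 0
  [-1/4, -3/16, 15/16, 0] . (a_2, a_3, a_4, a_5) = 5/16
  [-1/16, 0, -7/16, 15/16] . (a_2, a_3, a_4, a_5) = 5/16

Solving yields:
  a_2 = 21287/43544
  a_3 = 6807/21772
  a_4 = 11457/21772
  a_5 = 26627/43544

Starting state is 3, so the absorption probability is a_3 = 6807/21772.

Answer: 6807/21772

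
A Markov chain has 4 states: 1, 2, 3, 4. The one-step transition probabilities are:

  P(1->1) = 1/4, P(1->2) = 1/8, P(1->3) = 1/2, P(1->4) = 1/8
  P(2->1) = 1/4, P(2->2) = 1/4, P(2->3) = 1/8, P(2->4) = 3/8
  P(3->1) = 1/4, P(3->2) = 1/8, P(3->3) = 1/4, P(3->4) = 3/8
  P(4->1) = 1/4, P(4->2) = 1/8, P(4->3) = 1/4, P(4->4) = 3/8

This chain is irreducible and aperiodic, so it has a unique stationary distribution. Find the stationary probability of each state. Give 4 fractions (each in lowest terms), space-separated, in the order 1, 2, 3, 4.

Answer: 1/4 1/7 33/112 5/16

Derivation:
The stationary distribution satisfies pi = pi * P, i.e.:
  pi_1 = 1/4*pi_1 + 1/4*pi_2 + 1/4*pi_3 + 1/4*pi_4
  pi_2 = 1/8*pi_1 + 1/4*pi_2 + 1/8*pi_3 + 1/8*pi_4
  pi_3 = 1/2*pi_1 + 1/8*pi_2 + 1/4*pi_3 + 1/4*pi_4
  pi_4 = 1/8*pi_1 + 3/8*pi_2 + 3/8*pi_3 + 3/8*pi_4
with normalization: pi_1 + pi_2 + pi_3 + pi_4 = 1.

Using the first 3 balance equations plus normalization, the linear system A*pi = b is:
  [-3/4, 1/4, 1/4, 1/4] . pi = 0
  [1/8, -3/4, 1/8, 1/8] . pi = 0
  [1/2, 1/8, -3/4, 1/4] . pi = 0
  [1, 1, 1, 1] . pi = 1

Solving yields:
  pi_1 = 1/4
  pi_2 = 1/7
  pi_3 = 33/112
  pi_4 = 5/16

Verification (pi * P):
  1/4*1/4 + 1/7*1/4 + 33/112*1/4 + 5/16*1/4 = 1/4 = pi_1  (ok)
  1/4*1/8 + 1/7*1/4 + 33/112*1/8 + 5/16*1/8 = 1/7 = pi_2  (ok)
  1/4*1/2 + 1/7*1/8 + 33/112*1/4 + 5/16*1/4 = 33/112 = pi_3  (ok)
  1/4*1/8 + 1/7*3/8 + 33/112*3/8 + 5/16*3/8 = 5/16 = pi_4  (ok)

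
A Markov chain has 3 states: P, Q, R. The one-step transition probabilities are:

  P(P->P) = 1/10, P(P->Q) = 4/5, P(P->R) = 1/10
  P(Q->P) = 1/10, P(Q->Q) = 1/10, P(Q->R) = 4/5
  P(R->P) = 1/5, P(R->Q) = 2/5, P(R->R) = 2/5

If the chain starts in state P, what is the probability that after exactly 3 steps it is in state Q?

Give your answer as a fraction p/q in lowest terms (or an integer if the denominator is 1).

Answer: 48/125

Derivation:
Computing P^3 by repeated multiplication:
P^1 =
  P: [1/10, 4/5, 1/10]
  Q: [1/10, 1/10, 4/5]
  R: [1/5, 2/5, 2/5]
P^2 =
  P: [11/100, 1/5, 69/100]
  Q: [9/50, 41/100, 41/100]
  R: [7/50, 9/25, 1/2]
P^3 =
  P: [169/1000, 48/125, 447/1000]
  Q: [141/1000, 349/1000, 51/100]
  R: [3/20, 87/250, 251/500]

(P^3)[P -> Q] = 48/125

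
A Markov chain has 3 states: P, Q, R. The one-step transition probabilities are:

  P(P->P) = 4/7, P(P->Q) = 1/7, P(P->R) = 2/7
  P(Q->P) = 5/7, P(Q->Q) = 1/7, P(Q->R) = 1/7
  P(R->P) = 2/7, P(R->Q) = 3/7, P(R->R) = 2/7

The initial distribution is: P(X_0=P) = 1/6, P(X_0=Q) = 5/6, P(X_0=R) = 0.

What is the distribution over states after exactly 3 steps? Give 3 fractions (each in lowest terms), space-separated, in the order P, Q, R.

Propagating the distribution step by step (d_{t+1} = d_t * P):
d_0 = (P=1/6, Q=5/6, R=0)
  d_1[P] = 1/6*4/7 + 5/6*5/7 + 0*2/7 = 29/42
  d_1[Q] = 1/6*1/7 + 5/6*1/7 + 0*3/7 = 1/7
  d_1[R] = 1/6*2/7 + 5/6*1/7 + 0*2/7 = 1/6
d_1 = (P=29/42, Q=1/7, R=1/6)
  d_2[P] = 29/42*4/7 + 1/7*5/7 + 1/6*2/7 = 80/147
  d_2[Q] = 29/42*1/7 + 1/7*1/7 + 1/6*3/7 = 4/21
  d_2[R] = 29/42*2/7 + 1/7*1/7 + 1/6*2/7 = 13/49
d_2 = (P=80/147, Q=4/21, R=13/49)
  d_3[P] = 80/147*4/7 + 4/21*5/7 + 13/49*2/7 = 538/1029
  d_3[Q] = 80/147*1/7 + 4/21*1/7 + 13/49*3/7 = 75/343
  d_3[R] = 80/147*2/7 + 4/21*1/7 + 13/49*2/7 = 38/147
d_3 = (P=538/1029, Q=75/343, R=38/147)

Answer: 538/1029 75/343 38/147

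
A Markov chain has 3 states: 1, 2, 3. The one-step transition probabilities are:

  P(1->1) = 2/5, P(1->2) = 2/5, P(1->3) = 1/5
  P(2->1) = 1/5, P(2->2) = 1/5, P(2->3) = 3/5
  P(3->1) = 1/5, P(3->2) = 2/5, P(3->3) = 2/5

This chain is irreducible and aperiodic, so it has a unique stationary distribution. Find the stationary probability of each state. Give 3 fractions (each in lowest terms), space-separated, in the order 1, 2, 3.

The stationary distribution satisfies pi = pi * P, i.e.:
  pi_1 = 2/5*pi_1 + 1/5*pi_2 + 1/5*pi_3
  pi_2 = 2/5*pi_1 + 1/5*pi_2 + 2/5*pi_3
  pi_3 = 1/5*pi_1 + 3/5*pi_2 + 2/5*pi_3
with normalization: pi_1 + pi_2 + pi_3 = 1.

Using the first 2 balance equations plus normalization, the linear system A*pi = b is:
  [-3/5, 1/5, 1/5] . pi = 0
  [2/5, -4/5, 2/5] . pi = 0
  [1, 1, 1] . pi = 1

Solving yields:
  pi_1 = 1/4
  pi_2 = 1/3
  pi_3 = 5/12

Verification (pi * P):
  1/4*2/5 + 1/3*1/5 + 5/12*1/5 = 1/4 = pi_1  (ok)
  1/4*2/5 + 1/3*1/5 + 5/12*2/5 = 1/3 = pi_2  (ok)
  1/4*1/5 + 1/3*3/5 + 5/12*2/5 = 5/12 = pi_3  (ok)

Answer: 1/4 1/3 5/12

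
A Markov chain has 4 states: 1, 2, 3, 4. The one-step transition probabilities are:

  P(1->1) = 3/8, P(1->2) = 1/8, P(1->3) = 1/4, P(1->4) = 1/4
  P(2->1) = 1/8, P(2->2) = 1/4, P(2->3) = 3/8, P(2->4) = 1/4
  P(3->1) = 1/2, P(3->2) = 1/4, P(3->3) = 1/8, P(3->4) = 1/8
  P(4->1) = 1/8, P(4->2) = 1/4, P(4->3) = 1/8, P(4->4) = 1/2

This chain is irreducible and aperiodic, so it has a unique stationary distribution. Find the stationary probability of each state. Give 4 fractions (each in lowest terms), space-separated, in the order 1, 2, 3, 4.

Answer: 50/183 79/366 13/61 109/366

Derivation:
The stationary distribution satisfies pi = pi * P, i.e.:
  pi_1 = 3/8*pi_1 + 1/8*pi_2 + 1/2*pi_3 + 1/8*pi_4
  pi_2 = 1/8*pi_1 + 1/4*pi_2 + 1/4*pi_3 + 1/4*pi_4
  pi_3 = 1/4*pi_1 + 3/8*pi_2 + 1/8*pi_3 + 1/8*pi_4
  pi_4 = 1/4*pi_1 + 1/4*pi_2 + 1/8*pi_3 + 1/2*pi_4
with normalization: pi_1 + pi_2 + pi_3 + pi_4 = 1.

Using the first 3 balance equations plus normalization, the linear system A*pi = b is:
  [-5/8, 1/8, 1/2, 1/8] . pi = 0
  [1/8, -3/4, 1/4, 1/4] . pi = 0
  [1/4, 3/8, -7/8, 1/8] . pi = 0
  [1, 1, 1, 1] . pi = 1

Solving yields:
  pi_1 = 50/183
  pi_2 = 79/366
  pi_3 = 13/61
  pi_4 = 109/366

Verification (pi * P):
  50/183*3/8 + 79/366*1/8 + 13/61*1/2 + 109/366*1/8 = 50/183 = pi_1  (ok)
  50/183*1/8 + 79/366*1/4 + 13/61*1/4 + 109/366*1/4 = 79/366 = pi_2  (ok)
  50/183*1/4 + 79/366*3/8 + 13/61*1/8 + 109/366*1/8 = 13/61 = pi_3  (ok)
  50/183*1/4 + 79/366*1/4 + 13/61*1/8 + 109/366*1/2 = 109/366 = pi_4  (ok)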